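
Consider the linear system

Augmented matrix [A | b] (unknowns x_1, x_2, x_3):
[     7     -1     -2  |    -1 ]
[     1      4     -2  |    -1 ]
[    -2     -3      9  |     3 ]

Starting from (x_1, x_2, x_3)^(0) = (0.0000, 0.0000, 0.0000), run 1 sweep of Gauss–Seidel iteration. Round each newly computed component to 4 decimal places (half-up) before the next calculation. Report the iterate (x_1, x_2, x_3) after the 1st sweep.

(-0.1429, -0.2143, 0.2301)

Iteration 1:
  x_1 = (-1 - (-1)·0.0000 - (-2)·0.0000) / (7) = -0.1429
  x_2 = (-1 - (1)·-0.1429 - (-2)·0.0000) / (4) = -0.2143
  x_3 = (3 - (-2)·-0.1429 - (-3)·-0.2143) / (9) = 0.2301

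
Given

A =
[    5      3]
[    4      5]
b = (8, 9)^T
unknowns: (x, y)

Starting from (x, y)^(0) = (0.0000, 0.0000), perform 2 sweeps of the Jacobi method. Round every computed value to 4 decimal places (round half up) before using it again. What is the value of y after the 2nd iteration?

Iteration 1:
  x = (8 - (3)·0.0000) / (5) = 1.6000
  y = (9 - (4)·0.0000) / (5) = 1.8000
Iteration 2:
  x = (8 - (3)·1.8000) / (5) = 0.5200
  y = (9 - (4)·1.6000) / (5) = 0.5200

0.5200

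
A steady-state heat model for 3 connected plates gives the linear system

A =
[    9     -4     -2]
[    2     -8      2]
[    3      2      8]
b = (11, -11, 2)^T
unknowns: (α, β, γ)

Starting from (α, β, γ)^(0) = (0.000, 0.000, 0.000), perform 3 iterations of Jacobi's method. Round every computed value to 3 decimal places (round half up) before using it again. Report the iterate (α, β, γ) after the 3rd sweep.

Iteration 1:
  α = (11 - (-4)·0.000 - (-2)·0.000) / (9) = 1.222
  β = (-11 - (2)·0.000 - (2)·0.000) / (-8) = 1.375
  γ = (2 - (3)·0.000 - (2)·0.000) / (8) = 0.250
Iteration 2:
  α = (11 - (-4)·1.375 - (-2)·0.250) / (9) = 1.889
  β = (-11 - (2)·1.222 - (2)·0.250) / (-8) = 1.743
  γ = (2 - (3)·1.222 - (2)·1.375) / (8) = -0.552
Iteration 3:
  α = (11 - (-4)·1.743 - (-2)·-0.552) / (9) = 1.874
  β = (-11 - (2)·1.889 - (2)·-0.552) / (-8) = 1.709
  γ = (2 - (3)·1.889 - (2)·1.743) / (8) = -0.894

(1.874, 1.709, -0.894)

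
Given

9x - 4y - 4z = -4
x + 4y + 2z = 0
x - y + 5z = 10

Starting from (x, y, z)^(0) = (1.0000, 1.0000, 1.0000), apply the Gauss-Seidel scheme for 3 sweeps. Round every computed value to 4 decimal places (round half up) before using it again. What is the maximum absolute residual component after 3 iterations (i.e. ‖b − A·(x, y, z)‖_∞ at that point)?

0.2277

Iteration 1:
  x = (-4 - (-4)·1.0000 - (-4)·1.0000) / (9) = 0.4444
  y = (0 - (1)·0.4444 - (2)·1.0000) / (4) = -0.6111
  z = (10 - (1)·0.4444 - (-1)·-0.6111) / (5) = 1.7889
Iteration 2:
  x = (-4 - (-4)·-0.6111 - (-4)·1.7889) / (9) = 0.0790
  y = (0 - (1)·0.0790 - (2)·1.7889) / (4) = -0.9142
  z = (10 - (1)·0.0790 - (-1)·-0.9142) / (5) = 1.8014
Iteration 3:
  x = (-4 - (-4)·-0.9142 - (-4)·1.8014) / (9) = -0.0501
  y = (0 - (1)·-0.0501 - (2)·1.8014) / (4) = -0.8882
  z = (10 - (1)·-0.0501 - (-1)·-0.8882) / (5) = 1.8324
Residual b − A·x = (0.2277, -0.0619, -0.0001); ∞-norm = 0.2277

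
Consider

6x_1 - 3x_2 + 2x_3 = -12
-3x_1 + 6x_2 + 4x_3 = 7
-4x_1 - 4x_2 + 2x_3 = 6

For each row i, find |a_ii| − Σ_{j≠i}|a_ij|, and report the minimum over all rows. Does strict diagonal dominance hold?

row 1: |6| − (3+2) = 1
row 2: |6| − (3+4) = -1
row 3: |2| − (4+4) = -6
minimum over rows = -6 → not strictly diagonally dominant

-6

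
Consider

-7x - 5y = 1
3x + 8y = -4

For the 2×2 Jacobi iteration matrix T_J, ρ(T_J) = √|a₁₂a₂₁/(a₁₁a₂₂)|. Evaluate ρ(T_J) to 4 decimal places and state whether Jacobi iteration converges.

0.5175

a₁₂a₂₁/(a₁₁a₂₂) = (-5)·(3) / ((-7)·(8)) = 0.267857
ρ = √|0.267857| = √0.267857 = 0.5175
ρ < 1, so Jacobi converges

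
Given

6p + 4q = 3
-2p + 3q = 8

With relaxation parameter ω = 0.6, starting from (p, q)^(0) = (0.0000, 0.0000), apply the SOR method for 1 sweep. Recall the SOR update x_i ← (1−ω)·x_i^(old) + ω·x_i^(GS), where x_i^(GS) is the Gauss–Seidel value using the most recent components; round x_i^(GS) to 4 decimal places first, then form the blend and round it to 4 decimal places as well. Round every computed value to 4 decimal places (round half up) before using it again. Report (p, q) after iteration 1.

(0.3000, 1.7200)

Iteration 1:
  p: GS value = (3 - (4)·0.0000) / (6) = 0.5000;  p ← (1−ω)·0.0000 + ω·0.5000 = 0.3000
  q: GS value = (8 - (-2)·0.3000) / (3) = 2.8667;  q ← (1−ω)·0.0000 + ω·2.8667 = 1.7200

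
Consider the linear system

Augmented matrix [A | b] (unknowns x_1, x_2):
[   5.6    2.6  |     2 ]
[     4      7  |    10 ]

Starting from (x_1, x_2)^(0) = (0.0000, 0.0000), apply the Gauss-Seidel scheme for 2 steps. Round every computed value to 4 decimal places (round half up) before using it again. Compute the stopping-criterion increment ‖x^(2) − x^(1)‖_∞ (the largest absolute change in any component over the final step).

Iteration 1:
  x_1 = (2 - (2.6)·0.0000) / (5.6) = 0.3571
  x_2 = (10 - (4)·0.3571) / (7) = 1.2245
Iteration 2:
  x_1 = (2 - (2.6)·1.2245) / (5.6) = -0.2114
  x_2 = (10 - (4)·-0.2114) / (7) = 1.5494
Change: (-0.5685, 0.3249) → max |·| = 0.5685

0.5685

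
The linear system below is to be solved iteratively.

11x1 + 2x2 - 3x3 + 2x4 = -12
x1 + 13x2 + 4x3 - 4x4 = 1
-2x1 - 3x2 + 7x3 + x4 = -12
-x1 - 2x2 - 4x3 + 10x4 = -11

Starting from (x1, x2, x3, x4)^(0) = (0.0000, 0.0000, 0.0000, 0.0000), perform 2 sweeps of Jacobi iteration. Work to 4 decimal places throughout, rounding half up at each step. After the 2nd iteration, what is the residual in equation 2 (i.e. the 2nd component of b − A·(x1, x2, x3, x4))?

-2.3503

Iteration 1:
  x1 = (-12 - (2)·0.0000 - (-3)·0.0000 - (2)·0.0000) / (11) = -1.0909
  x2 = (1 - (1)·0.0000 - (4)·0.0000 - (-4)·0.0000) / (13) = 0.0769
  x3 = (-12 - (-2)·0.0000 - (-3)·0.0000 - (1)·0.0000) / (7) = -1.7143
  x4 = (-11 - (-1)·0.0000 - (-2)·0.0000 - (-4)·0.0000) / (10) = -1.1000
Iteration 2:
  x1 = (-12 - (2)·0.0769 - (-3)·-1.7143 - (2)·-1.1000) / (11) = -1.3724
  x2 = (1 - (1)·-1.0909 - (4)·-1.7143 - (-4)·-1.1000) / (13) = 0.3499
  x3 = (-12 - (-2)·-1.0909 - (-3)·0.0769 - (1)·-1.1000) / (7) = -1.8359
  x4 = (-11 - (-1)·-1.0909 - (-2)·0.0769 - (-4)·-1.7143) / (10) = -1.8794
Residual b − A·x = (0.6477, -2.3503, 1.0356, -0.2222)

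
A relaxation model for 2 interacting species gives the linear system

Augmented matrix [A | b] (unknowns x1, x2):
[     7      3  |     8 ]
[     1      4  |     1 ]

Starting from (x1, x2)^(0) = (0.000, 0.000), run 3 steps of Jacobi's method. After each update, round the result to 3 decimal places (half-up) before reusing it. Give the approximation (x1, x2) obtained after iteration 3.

(1.158, -0.009)

Iteration 1:
  x1 = (8 - (3)·0.000) / (7) = 1.143
  x2 = (1 - (1)·0.000) / (4) = 0.250
Iteration 2:
  x1 = (8 - (3)·0.250) / (7) = 1.036
  x2 = (1 - (1)·1.143) / (4) = -0.036
Iteration 3:
  x1 = (8 - (3)·-0.036) / (7) = 1.158
  x2 = (1 - (1)·1.036) / (4) = -0.009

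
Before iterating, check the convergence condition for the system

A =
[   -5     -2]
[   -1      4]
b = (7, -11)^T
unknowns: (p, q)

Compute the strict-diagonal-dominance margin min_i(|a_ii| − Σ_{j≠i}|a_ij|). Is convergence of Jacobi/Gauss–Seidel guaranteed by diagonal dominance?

3

row 1: |-5| − (2) = 3
row 2: |4| − (1) = 3
minimum over rows = 3 → strictly diagonally dominant (convergence guaranteed)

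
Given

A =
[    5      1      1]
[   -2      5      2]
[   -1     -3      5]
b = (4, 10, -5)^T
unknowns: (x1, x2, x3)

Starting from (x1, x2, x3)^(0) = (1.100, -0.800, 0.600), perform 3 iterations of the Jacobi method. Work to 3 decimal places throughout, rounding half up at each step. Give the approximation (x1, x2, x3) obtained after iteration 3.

(0.134, 2.050, 0.826)

Iteration 1:
  x1 = (4 - (1)·-0.800 - (1)·0.600) / (5) = 0.840
  x2 = (10 - (-2)·1.100 - (2)·0.600) / (5) = 2.200
  x3 = (-5 - (-1)·1.100 - (-3)·-0.800) / (5) = -1.260
Iteration 2:
  x1 = (4 - (1)·2.200 - (1)·-1.260) / (5) = 0.612
  x2 = (10 - (-2)·0.840 - (2)·-1.260) / (5) = 2.840
  x3 = (-5 - (-1)·0.840 - (-3)·2.200) / (5) = 0.488
Iteration 3:
  x1 = (4 - (1)·2.840 - (1)·0.488) / (5) = 0.134
  x2 = (10 - (-2)·0.612 - (2)·0.488) / (5) = 2.050
  x3 = (-5 - (-1)·0.612 - (-3)·2.840) / (5) = 0.826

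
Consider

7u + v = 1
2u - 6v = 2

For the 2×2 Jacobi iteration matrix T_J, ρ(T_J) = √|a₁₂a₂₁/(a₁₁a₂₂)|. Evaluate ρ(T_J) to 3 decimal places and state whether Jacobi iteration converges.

0.218

a₁₂a₂₁/(a₁₁a₂₂) = (1)·(2) / ((7)·(-6)) = -0.047619
ρ = √|-0.047619| = √0.047619 = 0.218
ρ < 1, so Jacobi converges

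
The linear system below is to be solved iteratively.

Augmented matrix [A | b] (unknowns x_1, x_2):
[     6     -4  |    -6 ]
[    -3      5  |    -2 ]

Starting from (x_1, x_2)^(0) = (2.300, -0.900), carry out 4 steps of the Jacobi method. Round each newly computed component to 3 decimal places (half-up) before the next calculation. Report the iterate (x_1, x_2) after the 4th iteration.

(-1.405, -1.544)

Iteration 1:
  x_1 = (-6 - (-4)·-0.900) / (6) = -1.600
  x_2 = (-2 - (-3)·2.300) / (5) = 0.980
Iteration 2:
  x_1 = (-6 - (-4)·0.980) / (6) = -0.347
  x_2 = (-2 - (-3)·-1.600) / (5) = -1.360
Iteration 3:
  x_1 = (-6 - (-4)·-1.360) / (6) = -1.907
  x_2 = (-2 - (-3)·-0.347) / (5) = -0.608
Iteration 4:
  x_1 = (-6 - (-4)·-0.608) / (6) = -1.405
  x_2 = (-2 - (-3)·-1.907) / (5) = -1.544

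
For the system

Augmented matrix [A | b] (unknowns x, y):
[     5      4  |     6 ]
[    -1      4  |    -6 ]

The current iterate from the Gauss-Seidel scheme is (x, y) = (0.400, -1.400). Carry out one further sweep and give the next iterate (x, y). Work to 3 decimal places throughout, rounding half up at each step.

One sweep:
  x = (6 - (4)·-1.400) / (5) = 2.320
  y = (-6 - (-1)·2.320) / (4) = -0.920

(2.320, -0.920)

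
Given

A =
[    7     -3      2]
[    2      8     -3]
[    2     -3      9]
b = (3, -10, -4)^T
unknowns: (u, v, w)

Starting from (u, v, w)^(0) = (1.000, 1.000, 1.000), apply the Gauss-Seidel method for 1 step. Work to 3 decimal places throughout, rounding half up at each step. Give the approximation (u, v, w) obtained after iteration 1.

(0.571, -1.018, -0.911)

Iteration 1:
  u = (3 - (-3)·1.000 - (2)·1.000) / (7) = 0.571
  v = (-10 - (2)·0.571 - (-3)·1.000) / (8) = -1.018
  w = (-4 - (2)·0.571 - (-3)·-1.018) / (9) = -0.911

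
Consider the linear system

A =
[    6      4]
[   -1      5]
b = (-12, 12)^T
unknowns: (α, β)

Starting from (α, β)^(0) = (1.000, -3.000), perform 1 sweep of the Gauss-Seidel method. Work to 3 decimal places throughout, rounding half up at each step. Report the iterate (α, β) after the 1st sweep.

(0.000, 2.400)

Iteration 1:
  α = (-12 - (4)·-3.000) / (6) = 0.000
  β = (12 - (-1)·0.000) / (5) = 2.400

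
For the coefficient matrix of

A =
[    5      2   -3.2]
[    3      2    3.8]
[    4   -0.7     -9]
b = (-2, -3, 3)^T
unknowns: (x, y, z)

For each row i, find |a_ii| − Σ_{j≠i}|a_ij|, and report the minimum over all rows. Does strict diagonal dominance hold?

row 1: |5| − (2+3.2) = -0.2
row 2: |2| − (3+3.8) = -4.8
row 3: |-9| − (4+0.7) = 4.3
minimum over rows = -4.8 → not strictly diagonally dominant

-4.8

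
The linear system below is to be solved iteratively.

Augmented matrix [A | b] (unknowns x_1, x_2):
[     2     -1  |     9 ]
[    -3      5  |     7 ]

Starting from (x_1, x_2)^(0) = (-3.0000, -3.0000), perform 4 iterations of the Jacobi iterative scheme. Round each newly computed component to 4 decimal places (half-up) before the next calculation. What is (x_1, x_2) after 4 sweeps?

Iteration 1:
  x_1 = (9 - (-1)·-3.0000) / (2) = 3.0000
  x_2 = (7 - (-3)·-3.0000) / (5) = -0.4000
Iteration 2:
  x_1 = (9 - (-1)·-0.4000) / (2) = 4.3000
  x_2 = (7 - (-3)·3.0000) / (5) = 3.2000
Iteration 3:
  x_1 = (9 - (-1)·3.2000) / (2) = 6.1000
  x_2 = (7 - (-3)·4.3000) / (5) = 3.9800
Iteration 4:
  x_1 = (9 - (-1)·3.9800) / (2) = 6.4900
  x_2 = (7 - (-3)·6.1000) / (5) = 5.0600

(6.4900, 5.0600)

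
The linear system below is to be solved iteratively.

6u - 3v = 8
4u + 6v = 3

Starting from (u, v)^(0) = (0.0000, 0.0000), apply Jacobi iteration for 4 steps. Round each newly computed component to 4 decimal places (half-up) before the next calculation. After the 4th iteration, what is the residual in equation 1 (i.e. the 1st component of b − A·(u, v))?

0.8885

Iteration 1:
  u = (8 - (-3)·0.0000) / (6) = 1.3333
  v = (3 - (4)·0.0000) / (6) = 0.5000
Iteration 2:
  u = (8 - (-3)·0.5000) / (6) = 1.5833
  v = (3 - (4)·1.3333) / (6) = -0.3889
Iteration 3:
  u = (8 - (-3)·-0.3889) / (6) = 1.1389
  v = (3 - (4)·1.5833) / (6) = -0.5555
Iteration 4:
  u = (8 - (-3)·-0.5555) / (6) = 1.0556
  v = (3 - (4)·1.1389) / (6) = -0.2593
Residual b − A·x = (0.8885, 0.3334)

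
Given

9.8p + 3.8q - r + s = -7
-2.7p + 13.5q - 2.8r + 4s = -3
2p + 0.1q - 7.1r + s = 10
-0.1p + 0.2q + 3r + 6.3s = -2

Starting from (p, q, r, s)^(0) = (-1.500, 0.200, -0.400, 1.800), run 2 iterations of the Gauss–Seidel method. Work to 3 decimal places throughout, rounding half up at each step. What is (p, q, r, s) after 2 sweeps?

Iteration 1:
  p = (-7 - (3.8)·0.200 - (-1)·-0.400 - (1)·1.800) / (9.8) = -1.016
  q = (-3 - (-2.7)·-1.016 - (-2.8)·-0.400 - (4)·1.800) / (13.5) = -1.042
  r = (10 - (2)·-1.016 - (0.1)·-1.042 - (1)·1.800) / (-7.1) = -1.456
  s = (-2 - (-0.1)·-1.016 - (0.2)·-1.042 - (3)·-1.456) / (6.3) = 0.393
Iteration 2:
  p = (-7 - (3.8)·-1.042 - (-1)·-1.456 - (1)·0.393) / (9.8) = -0.499
  q = (-3 - (-2.7)·-0.499 - (-2.8)·-1.456 - (4)·0.393) / (13.5) = -0.740
  r = (10 - (2)·-0.499 - (0.1)·-0.740 - (1)·0.393) / (-7.1) = -1.504
  s = (-2 - (-0.1)·-0.499 - (0.2)·-0.740 - (3)·-1.504) / (6.3) = 0.414

(-0.499, -0.740, -1.504, 0.414)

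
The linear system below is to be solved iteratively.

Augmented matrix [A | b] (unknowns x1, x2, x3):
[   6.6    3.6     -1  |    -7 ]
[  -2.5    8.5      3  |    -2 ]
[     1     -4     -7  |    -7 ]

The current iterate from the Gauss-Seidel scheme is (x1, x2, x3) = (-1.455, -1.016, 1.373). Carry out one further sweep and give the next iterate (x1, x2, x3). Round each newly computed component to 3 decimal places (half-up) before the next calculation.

(-0.298, -0.808, 1.419)

One sweep:
  x1 = (-7 - (3.6)·-1.016 - (-1)·1.373) / (6.6) = -0.298
  x2 = (-2 - (-2.5)·-0.298 - (3)·1.373) / (8.5) = -0.808
  x3 = (-7 - (1)·-0.298 - (-4)·-0.808) / (-7) = 1.419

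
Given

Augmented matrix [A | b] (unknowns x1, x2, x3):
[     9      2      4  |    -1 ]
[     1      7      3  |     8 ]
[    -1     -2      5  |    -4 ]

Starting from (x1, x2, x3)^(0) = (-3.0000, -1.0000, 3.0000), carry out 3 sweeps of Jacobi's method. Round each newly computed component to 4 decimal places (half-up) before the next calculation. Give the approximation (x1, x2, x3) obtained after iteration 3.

Iteration 1:
  x1 = (-1 - (2)·-1.0000 - (4)·3.0000) / (9) = -1.2222
  x2 = (8 - (1)·-3.0000 - (3)·3.0000) / (7) = 0.2857
  x3 = (-4 - (-1)·-3.0000 - (-2)·-1.0000) / (5) = -1.8000
Iteration 2:
  x1 = (-1 - (2)·0.2857 - (4)·-1.8000) / (9) = 0.6254
  x2 = (8 - (1)·-1.2222 - (3)·-1.8000) / (7) = 2.0889
  x3 = (-4 - (-1)·-1.2222 - (-2)·0.2857) / (5) = -0.9302
Iteration 3:
  x1 = (-1 - (2)·2.0889 - (4)·-0.9302) / (9) = -0.1619
  x2 = (8 - (1)·0.6254 - (3)·-0.9302) / (7) = 1.4522
  x3 = (-4 - (-1)·0.6254 - (-2)·2.0889) / (5) = 0.1606

(-0.1619, 1.4522, 0.1606)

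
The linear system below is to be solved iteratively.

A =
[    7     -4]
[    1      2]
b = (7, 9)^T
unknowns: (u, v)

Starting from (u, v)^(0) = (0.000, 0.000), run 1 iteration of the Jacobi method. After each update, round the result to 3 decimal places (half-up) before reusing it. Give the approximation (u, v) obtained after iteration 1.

Iteration 1:
  u = (7 - (-4)·0.000) / (7) = 1.000
  v = (9 - (1)·0.000) / (2) = 4.500

(1.000, 4.500)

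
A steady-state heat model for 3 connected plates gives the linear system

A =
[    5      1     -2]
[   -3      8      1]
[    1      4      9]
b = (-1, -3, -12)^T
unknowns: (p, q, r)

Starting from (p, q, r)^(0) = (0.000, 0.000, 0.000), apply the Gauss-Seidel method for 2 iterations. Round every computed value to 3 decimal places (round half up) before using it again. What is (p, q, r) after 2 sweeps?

(-0.554, -0.444, -1.074)

Iteration 1:
  p = (-1 - (1)·0.000 - (-2)·0.000) / (5) = -0.200
  q = (-3 - (-3)·-0.200 - (1)·0.000) / (8) = -0.450
  r = (-12 - (1)·-0.200 - (4)·-0.450) / (9) = -1.111
Iteration 2:
  p = (-1 - (1)·-0.450 - (-2)·-1.111) / (5) = -0.554
  q = (-3 - (-3)·-0.554 - (1)·-1.111) / (8) = -0.444
  r = (-12 - (1)·-0.554 - (4)·-0.444) / (9) = -1.074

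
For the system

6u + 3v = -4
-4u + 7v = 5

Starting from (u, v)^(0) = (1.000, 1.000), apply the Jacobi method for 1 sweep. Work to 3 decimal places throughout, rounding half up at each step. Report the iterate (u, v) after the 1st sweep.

Iteration 1:
  u = (-4 - (3)·1.000) / (6) = -1.167
  v = (5 - (-4)·1.000) / (7) = 1.286

(-1.167, 1.286)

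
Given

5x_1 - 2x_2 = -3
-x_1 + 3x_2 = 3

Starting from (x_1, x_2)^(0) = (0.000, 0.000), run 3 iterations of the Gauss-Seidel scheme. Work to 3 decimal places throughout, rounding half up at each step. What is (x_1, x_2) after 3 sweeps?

Iteration 1:
  x_1 = (-3 - (-2)·0.000) / (5) = -0.600
  x_2 = (3 - (-1)·-0.600) / (3) = 0.800
Iteration 2:
  x_1 = (-3 - (-2)·0.800) / (5) = -0.280
  x_2 = (3 - (-1)·-0.280) / (3) = 0.907
Iteration 3:
  x_1 = (-3 - (-2)·0.907) / (5) = -0.237
  x_2 = (3 - (-1)·-0.237) / (3) = 0.921

(-0.237, 0.921)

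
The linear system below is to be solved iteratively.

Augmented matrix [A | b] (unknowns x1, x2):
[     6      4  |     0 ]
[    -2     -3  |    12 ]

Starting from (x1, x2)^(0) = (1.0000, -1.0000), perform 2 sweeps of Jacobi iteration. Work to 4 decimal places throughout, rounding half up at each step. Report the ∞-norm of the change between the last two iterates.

2.4444

Iteration 1:
  x1 = (0 - (4)·-1.0000) / (6) = 0.6667
  x2 = (12 - (-2)·1.0000) / (-3) = -4.6667
Iteration 2:
  x1 = (0 - (4)·-4.6667) / (6) = 3.1111
  x2 = (12 - (-2)·0.6667) / (-3) = -4.4445
Change: (2.4444, 0.2222) → max |·| = 2.4444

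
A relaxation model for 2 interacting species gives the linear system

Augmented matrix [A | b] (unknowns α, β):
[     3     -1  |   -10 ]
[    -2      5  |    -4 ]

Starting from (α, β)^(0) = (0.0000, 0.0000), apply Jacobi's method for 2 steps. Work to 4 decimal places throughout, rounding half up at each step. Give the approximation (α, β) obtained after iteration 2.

Iteration 1:
  α = (-10 - (-1)·0.0000) / (3) = -3.3333
  β = (-4 - (-2)·0.0000) / (5) = -0.8000
Iteration 2:
  α = (-10 - (-1)·-0.8000) / (3) = -3.6000
  β = (-4 - (-2)·-3.3333) / (5) = -2.1333

(-3.6000, -2.1333)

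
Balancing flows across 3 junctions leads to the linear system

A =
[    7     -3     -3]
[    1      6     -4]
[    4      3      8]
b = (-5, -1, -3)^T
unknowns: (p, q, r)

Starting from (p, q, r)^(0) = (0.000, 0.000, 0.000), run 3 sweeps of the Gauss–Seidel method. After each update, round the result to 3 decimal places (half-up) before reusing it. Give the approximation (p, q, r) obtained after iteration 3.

(-0.729, -0.039, 0.004)

Iteration 1:
  p = (-5 - (-3)·0.000 - (-3)·0.000) / (7) = -0.714
  q = (-1 - (1)·-0.714 - (-4)·0.000) / (6) = -0.048
  r = (-3 - (4)·-0.714 - (3)·-0.048) / (8) = 0.000
Iteration 2:
  p = (-5 - (-3)·-0.048 - (-3)·0.000) / (7) = -0.735
  q = (-1 - (1)·-0.735 - (-4)·0.000) / (6) = -0.044
  r = (-3 - (4)·-0.735 - (3)·-0.044) / (8) = 0.009
Iteration 3:
  p = (-5 - (-3)·-0.044 - (-3)·0.009) / (7) = -0.729
  q = (-1 - (1)·-0.729 - (-4)·0.009) / (6) = -0.039
  r = (-3 - (4)·-0.729 - (3)·-0.039) / (8) = 0.004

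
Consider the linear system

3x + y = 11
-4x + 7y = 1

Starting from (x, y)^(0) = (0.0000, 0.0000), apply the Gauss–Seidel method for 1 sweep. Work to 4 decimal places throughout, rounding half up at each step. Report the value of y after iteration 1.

2.2381

Iteration 1:
  x = (11 - (1)·0.0000) / (3) = 3.6667
  y = (1 - (-4)·3.6667) / (7) = 2.2381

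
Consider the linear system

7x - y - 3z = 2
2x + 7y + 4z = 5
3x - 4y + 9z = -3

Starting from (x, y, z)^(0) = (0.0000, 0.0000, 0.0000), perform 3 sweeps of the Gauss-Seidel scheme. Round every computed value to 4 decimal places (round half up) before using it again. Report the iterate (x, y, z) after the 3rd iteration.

Iteration 1:
  x = (2 - (-1)·0.0000 - (-3)·0.0000) / (7) = 0.2857
  y = (5 - (2)·0.2857 - (4)·0.0000) / (7) = 0.6327
  z = (-3 - (3)·0.2857 - (-4)·0.6327) / (9) = -0.1474
Iteration 2:
  x = (2 - (-1)·0.6327 - (-3)·-0.1474) / (7) = 0.3129
  y = (5 - (2)·0.3129 - (4)·-0.1474) / (7) = 0.7091
  z = (-3 - (3)·0.3129 - (-4)·0.7091) / (9) = -0.1225
Iteration 3:
  x = (2 - (-1)·0.7091 - (-3)·-0.1225) / (7) = 0.3345
  y = (5 - (2)·0.3345 - (4)·-0.1225) / (7) = 0.6887
  z = (-3 - (3)·0.3345 - (-4)·0.6887) / (9) = -0.1387

(0.3345, 0.6887, -0.1387)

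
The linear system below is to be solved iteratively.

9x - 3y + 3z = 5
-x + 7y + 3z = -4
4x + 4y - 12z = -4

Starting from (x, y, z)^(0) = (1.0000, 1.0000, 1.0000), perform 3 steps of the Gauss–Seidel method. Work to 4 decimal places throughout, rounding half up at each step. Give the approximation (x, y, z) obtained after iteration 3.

(0.2832, -0.6083, 0.2250)

Iteration 1:
  x = (5 - (-3)·1.0000 - (3)·1.0000) / (9) = 0.5556
  y = (-4 - (-1)·0.5556 - (3)·1.0000) / (7) = -0.9206
  z = (-4 - (4)·0.5556 - (4)·-0.9206) / (-12) = 0.2117
Iteration 2:
  x = (5 - (-3)·-0.9206 - (3)·0.2117) / (9) = 0.1781
  y = (-4 - (-1)·0.1781 - (3)·0.2117) / (7) = -0.6367
  z = (-4 - (4)·0.1781 - (4)·-0.6367) / (-12) = 0.1805
Iteration 3:
  x = (5 - (-3)·-0.6367 - (3)·0.1805) / (9) = 0.2832
  y = (-4 - (-1)·0.2832 - (3)·0.1805) / (7) = -0.6083
  z = (-4 - (4)·0.2832 - (4)·-0.6083) / (-12) = 0.2250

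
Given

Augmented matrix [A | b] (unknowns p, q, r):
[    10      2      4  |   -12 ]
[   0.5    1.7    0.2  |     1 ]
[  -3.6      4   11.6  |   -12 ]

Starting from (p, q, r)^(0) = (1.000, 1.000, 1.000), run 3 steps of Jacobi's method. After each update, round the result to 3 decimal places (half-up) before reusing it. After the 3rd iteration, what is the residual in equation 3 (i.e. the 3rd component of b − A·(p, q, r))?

0.969

Iteration 1:
  p = (-12 - (2)·1.000 - (4)·1.000) / (10) = -1.800
  q = (1 - (0.5)·1.000 - (0.2)·1.000) / (1.7) = 0.176
  r = (-12 - (-3.6)·1.000 - (4)·1.000) / (11.6) = -1.069
Iteration 2:
  p = (-12 - (2)·0.176 - (4)·-1.069) / (10) = -0.808
  q = (1 - (0.5)·-1.800 - (0.2)·-1.069) / (1.7) = 1.243
  r = (-12 - (-3.6)·-1.800 - (4)·0.176) / (11.6) = -1.654
Iteration 3:
  p = (-12 - (2)·1.243 - (4)·-1.654) / (10) = -0.787
  q = (1 - (0.5)·-0.808 - (0.2)·-1.654) / (1.7) = 1.020
  r = (-12 - (-3.6)·-0.808 - (4)·1.243) / (11.6) = -1.714
Residual b − A·x = (0.686, 0.002, 0.969)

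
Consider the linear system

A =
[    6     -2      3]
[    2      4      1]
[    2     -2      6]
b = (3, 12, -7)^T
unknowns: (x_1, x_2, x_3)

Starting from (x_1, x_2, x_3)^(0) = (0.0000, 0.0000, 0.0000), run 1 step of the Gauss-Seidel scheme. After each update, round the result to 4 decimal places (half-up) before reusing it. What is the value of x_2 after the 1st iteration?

2.7500

Iteration 1:
  x_1 = (3 - (-2)·0.0000 - (3)·0.0000) / (6) = 0.5000
  x_2 = (12 - (2)·0.5000 - (1)·0.0000) / (4) = 2.7500
  x_3 = (-7 - (2)·0.5000 - (-2)·2.7500) / (6) = -0.4167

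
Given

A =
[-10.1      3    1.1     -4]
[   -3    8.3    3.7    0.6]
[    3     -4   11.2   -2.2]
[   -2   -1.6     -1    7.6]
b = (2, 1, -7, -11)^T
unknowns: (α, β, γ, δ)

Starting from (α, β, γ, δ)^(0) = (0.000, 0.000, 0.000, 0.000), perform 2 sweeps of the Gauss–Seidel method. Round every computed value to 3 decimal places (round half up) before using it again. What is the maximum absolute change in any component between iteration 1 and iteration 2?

Iteration 1:
  α = (2 - (3)·0.000 - (1.1)·0.000 - (-4)·0.000) / (-10.1) = -0.198
  β = (1 - (-3)·-0.198 - (3.7)·0.000 - (0.6)·0.000) / (8.3) = 0.049
  γ = (-7 - (3)·-0.198 - (-4)·0.049 - (-2.2)·0.000) / (11.2) = -0.554
  δ = (-11 - (-2)·-0.198 - (-1.6)·0.049 - (-1)·-0.554) / (7.6) = -1.562
Iteration 2:
  α = (2 - (3)·0.049 - (1.1)·-0.554 - (-4)·-1.562) / (-10.1) = 0.375
  β = (1 - (-3)·0.375 - (3.7)·-0.554 - (0.6)·-1.562) / (8.3) = 0.616
  γ = (-7 - (3)·0.375 - (-4)·0.616 - (-2.2)·-1.562) / (11.2) = -0.812
  δ = (-11 - (-2)·0.375 - (-1.6)·0.616 - (-1)·-0.812) / (7.6) = -1.326
Change: (0.573, 0.567, -0.258, 0.236) → max |·| = 0.573

0.573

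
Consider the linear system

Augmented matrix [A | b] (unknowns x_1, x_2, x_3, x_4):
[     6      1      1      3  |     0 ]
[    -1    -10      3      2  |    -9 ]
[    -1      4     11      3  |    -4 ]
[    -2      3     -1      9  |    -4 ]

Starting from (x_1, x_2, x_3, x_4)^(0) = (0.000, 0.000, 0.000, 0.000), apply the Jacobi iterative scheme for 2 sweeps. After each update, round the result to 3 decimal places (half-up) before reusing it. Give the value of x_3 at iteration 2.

Iteration 1:
  x_1 = (0 - (1)·0.000 - (1)·0.000 - (3)·0.000) / (6) = 0.000
  x_2 = (-9 - (-1)·0.000 - (3)·0.000 - (2)·0.000) / (-10) = 0.900
  x_3 = (-4 - (-1)·0.000 - (4)·0.000 - (3)·0.000) / (11) = -0.364
  x_4 = (-4 - (-2)·0.000 - (3)·0.000 - (-1)·0.000) / (9) = -0.444
Iteration 2:
  x_1 = (0 - (1)·0.900 - (1)·-0.364 - (3)·-0.444) / (6) = 0.133
  x_2 = (-9 - (-1)·0.000 - (3)·-0.364 - (2)·-0.444) / (-10) = 0.702
  x_3 = (-4 - (-1)·0.000 - (4)·0.900 - (3)·-0.444) / (11) = -0.570
  x_4 = (-4 - (-2)·0.000 - (3)·0.900 - (-1)·-0.364) / (9) = -0.785

-0.570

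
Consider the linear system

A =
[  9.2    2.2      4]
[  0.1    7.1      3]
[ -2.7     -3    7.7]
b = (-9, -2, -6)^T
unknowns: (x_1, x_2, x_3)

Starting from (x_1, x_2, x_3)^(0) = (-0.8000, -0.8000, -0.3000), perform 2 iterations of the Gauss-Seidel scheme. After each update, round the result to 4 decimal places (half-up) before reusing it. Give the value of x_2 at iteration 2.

Iteration 1:
  x_1 = (-9 - (2.2)·-0.8000 - (4)·-0.3000) / (9.2) = -0.6565
  x_2 = (-2 - (0.1)·-0.6565 - (3)·-0.3000) / (7.1) = -0.1457
  x_3 = (-6 - (-2.7)·-0.6565 - (-3)·-0.1457) / (7.7) = -1.0662
Iteration 2:
  x_1 = (-9 - (2.2)·-0.1457 - (4)·-1.0662) / (9.2) = -0.4799
  x_2 = (-2 - (0.1)·-0.4799 - (3)·-1.0662) / (7.1) = 0.1756
  x_3 = (-6 - (-2.7)·-0.4799 - (-3)·0.1756) / (7.7) = -0.8791

0.1756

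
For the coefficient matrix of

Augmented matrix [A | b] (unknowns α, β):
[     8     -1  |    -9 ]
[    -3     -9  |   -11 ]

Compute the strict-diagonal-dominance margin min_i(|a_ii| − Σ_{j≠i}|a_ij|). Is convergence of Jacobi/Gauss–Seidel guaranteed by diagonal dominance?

row 1: |8| − (1) = 7
row 2: |-9| − (3) = 6
minimum over rows = 6 → strictly diagonally dominant (convergence guaranteed)

6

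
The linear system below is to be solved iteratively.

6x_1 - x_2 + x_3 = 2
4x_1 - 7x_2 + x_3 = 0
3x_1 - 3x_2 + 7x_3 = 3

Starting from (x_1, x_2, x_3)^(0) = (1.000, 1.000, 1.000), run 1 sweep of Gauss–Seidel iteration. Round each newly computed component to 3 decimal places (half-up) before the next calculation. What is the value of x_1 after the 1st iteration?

Iteration 1:
  x_1 = (2 - (-1)·1.000 - (1)·1.000) / (6) = 0.333
  x_2 = (0 - (4)·0.333 - (1)·1.000) / (-7) = 0.333
  x_3 = (3 - (3)·0.333 - (-3)·0.333) / (7) = 0.429

0.333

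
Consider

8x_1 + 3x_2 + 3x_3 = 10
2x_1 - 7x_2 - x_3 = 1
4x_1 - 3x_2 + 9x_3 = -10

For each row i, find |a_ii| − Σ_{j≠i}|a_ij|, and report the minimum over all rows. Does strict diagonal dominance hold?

row 1: |8| − (3+3) = 2
row 2: |-7| − (2+1) = 4
row 3: |9| − (4+3) = 2
minimum over rows = 2 → strictly diagonally dominant (convergence guaranteed)

2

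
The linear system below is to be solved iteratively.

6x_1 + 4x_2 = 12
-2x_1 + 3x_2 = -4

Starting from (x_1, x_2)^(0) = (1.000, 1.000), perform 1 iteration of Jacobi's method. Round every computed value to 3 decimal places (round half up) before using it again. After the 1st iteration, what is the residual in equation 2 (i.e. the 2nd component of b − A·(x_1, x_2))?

0.667

Iteration 1:
  x_1 = (12 - (4)·1.000) / (6) = 1.333
  x_2 = (-4 - (-2)·1.000) / (3) = -0.667
Residual b − A·x = (6.670, 0.667)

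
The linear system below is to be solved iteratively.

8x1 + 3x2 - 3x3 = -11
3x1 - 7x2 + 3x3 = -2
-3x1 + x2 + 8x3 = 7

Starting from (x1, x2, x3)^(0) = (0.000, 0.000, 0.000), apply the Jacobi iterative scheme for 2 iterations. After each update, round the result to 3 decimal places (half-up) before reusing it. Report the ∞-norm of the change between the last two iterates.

Iteration 1:
  x1 = (-11 - (3)·0.000 - (-3)·0.000) / (8) = -1.375
  x2 = (-2 - (3)·0.000 - (3)·0.000) / (-7) = 0.286
  x3 = (7 - (-3)·0.000 - (1)·0.000) / (8) = 0.875
Iteration 2:
  x1 = (-11 - (3)·0.286 - (-3)·0.875) / (8) = -1.154
  x2 = (-2 - (3)·-1.375 - (3)·0.875) / (-7) = 0.071
  x3 = (7 - (-3)·-1.375 - (1)·0.286) / (8) = 0.324
Change: (0.221, -0.215, -0.551) → max |·| = 0.551

0.551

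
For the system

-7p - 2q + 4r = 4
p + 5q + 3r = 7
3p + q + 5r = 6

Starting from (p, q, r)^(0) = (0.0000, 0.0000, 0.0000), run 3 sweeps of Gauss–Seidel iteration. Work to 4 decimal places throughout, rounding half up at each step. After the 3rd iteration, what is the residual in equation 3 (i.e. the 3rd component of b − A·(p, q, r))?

Iteration 1:
  p = (4 - (-2)·0.0000 - (4)·0.0000) / (-7) = -0.5714
  q = (7 - (1)·-0.5714 - (3)·0.0000) / (5) = 1.5143
  r = (6 - (3)·-0.5714 - (1)·1.5143) / (5) = 1.2400
Iteration 2:
  p = (4 - (-2)·1.5143 - (4)·1.2400) / (-7) = -0.2955
  q = (7 - (1)·-0.2955 - (3)·1.2400) / (5) = 0.7151
  r = (6 - (3)·-0.2955 - (1)·0.7151) / (5) = 1.2343
Iteration 3:
  p = (4 - (-2)·0.7151 - (4)·1.2343) / (-7) = -0.0704
  q = (7 - (1)·-0.0704 - (3)·1.2343) / (5) = 0.6735
  r = (6 - (3)·-0.0704 - (1)·0.6735) / (5) = 1.1075
Residual b − A·x = (0.4242, 0.3804, 0.0002)

0.0002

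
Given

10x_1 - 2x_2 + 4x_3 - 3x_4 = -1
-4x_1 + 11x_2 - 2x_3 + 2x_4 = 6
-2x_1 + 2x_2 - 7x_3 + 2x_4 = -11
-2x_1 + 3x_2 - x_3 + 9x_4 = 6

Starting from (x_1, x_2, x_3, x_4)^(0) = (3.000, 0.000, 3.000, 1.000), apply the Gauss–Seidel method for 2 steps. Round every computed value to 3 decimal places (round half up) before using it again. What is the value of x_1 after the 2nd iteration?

Iteration 1:
  x_1 = (-1 - (-2)·0.000 - (4)·3.000 - (-3)·1.000) / (10) = -1.000
  x_2 = (6 - (-4)·-1.000 - (-2)·3.000 - (2)·1.000) / (11) = 0.545
  x_3 = (-11 - (-2)·-1.000 - (2)·0.545 - (2)·1.000) / (-7) = 2.299
  x_4 = (6 - (-2)·-1.000 - (3)·0.545 - (-1)·2.299) / (9) = 0.518
Iteration 2:
  x_1 = (-1 - (-2)·0.545 - (4)·2.299 - (-3)·0.518) / (10) = -0.755
  x_2 = (6 - (-4)·-0.755 - (-2)·2.299 - (2)·0.518) / (11) = 0.595
  x_3 = (-11 - (-2)·-0.755 - (2)·0.595 - (2)·0.518) / (-7) = 2.105
  x_4 = (6 - (-2)·-0.755 - (3)·0.595 - (-1)·2.105) / (9) = 0.534

-0.755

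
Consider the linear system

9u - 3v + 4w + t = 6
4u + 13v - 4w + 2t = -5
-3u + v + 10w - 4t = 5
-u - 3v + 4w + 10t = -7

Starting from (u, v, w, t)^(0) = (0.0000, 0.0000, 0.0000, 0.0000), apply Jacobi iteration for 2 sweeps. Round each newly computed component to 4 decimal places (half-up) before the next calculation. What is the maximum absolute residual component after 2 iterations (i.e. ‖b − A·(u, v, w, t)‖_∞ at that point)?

Iteration 1:
  u = (6 - (-3)·0.0000 - (4)·0.0000 - (1)·0.0000) / (9) = 0.6667
  v = (-5 - (4)·0.0000 - (-4)·0.0000 - (2)·0.0000) / (13) = -0.3846
  w = (5 - (-3)·0.0000 - (1)·0.0000 - (-4)·0.0000) / (10) = 0.5000
  t = (-7 - (-1)·0.0000 - (-3)·0.0000 - (4)·0.0000) / (10) = -0.7000
Iteration 2:
  u = (6 - (-3)·-0.3846 - (4)·0.5000 - (1)·-0.7000) / (9) = 0.3940
  v = (-5 - (4)·0.6667 - (-4)·0.5000 - (2)·-0.7000) / (13) = -0.3282
  w = (5 - (-3)·0.6667 - (1)·-0.3846 - (-4)·-0.7000) / (10) = 0.4585
  t = (-7 - (-1)·0.6667 - (-3)·-0.3846 - (4)·0.5000) / (10) = -0.9487
Residual b − A·x = (0.5841, 1.4220, -1.8696, 0.0624); ∞-norm = 1.8696

1.8696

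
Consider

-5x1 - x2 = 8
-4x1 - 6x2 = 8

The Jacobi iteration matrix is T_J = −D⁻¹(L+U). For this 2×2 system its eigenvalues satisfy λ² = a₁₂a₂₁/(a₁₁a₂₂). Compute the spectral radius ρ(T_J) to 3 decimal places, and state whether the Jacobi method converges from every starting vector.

0.365

a₁₂a₂₁/(a₁₁a₂₂) = (-1)·(-4) / ((-5)·(-6)) = 0.133333
ρ = √|0.133333| = √0.133333 = 0.365
ρ < 1, so Jacobi converges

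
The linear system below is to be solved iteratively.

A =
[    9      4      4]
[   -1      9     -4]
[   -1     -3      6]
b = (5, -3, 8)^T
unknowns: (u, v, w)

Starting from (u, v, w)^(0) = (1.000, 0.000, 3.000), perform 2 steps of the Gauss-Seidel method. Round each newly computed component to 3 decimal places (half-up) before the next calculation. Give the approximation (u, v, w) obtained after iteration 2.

(-0.589, 0.339, 1.405)

Iteration 1:
  u = (5 - (4)·0.000 - (4)·3.000) / (9) = -0.778
  v = (-3 - (-1)·-0.778 - (-4)·3.000) / (9) = 0.914
  w = (8 - (-1)·-0.778 - (-3)·0.914) / (6) = 1.661
Iteration 2:
  u = (5 - (4)·0.914 - (4)·1.661) / (9) = -0.589
  v = (-3 - (-1)·-0.589 - (-4)·1.661) / (9) = 0.339
  w = (8 - (-1)·-0.589 - (-3)·0.339) / (6) = 1.405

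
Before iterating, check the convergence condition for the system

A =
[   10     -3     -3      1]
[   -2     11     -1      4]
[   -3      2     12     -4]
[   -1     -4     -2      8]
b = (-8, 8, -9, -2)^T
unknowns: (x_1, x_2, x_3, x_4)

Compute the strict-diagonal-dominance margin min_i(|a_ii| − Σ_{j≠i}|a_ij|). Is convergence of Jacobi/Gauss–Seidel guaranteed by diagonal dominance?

row 1: |10| − (3+3+1) = 3
row 2: |11| − (2+1+4) = 4
row 3: |12| − (3+2+4) = 3
row 4: |8| − (1+4+2) = 1
minimum over rows = 1 → strictly diagonally dominant (convergence guaranteed)

1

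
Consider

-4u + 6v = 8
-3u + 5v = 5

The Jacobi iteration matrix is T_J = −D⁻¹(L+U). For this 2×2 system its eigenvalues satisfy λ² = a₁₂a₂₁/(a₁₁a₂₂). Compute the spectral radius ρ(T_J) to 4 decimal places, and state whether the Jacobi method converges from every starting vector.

a₁₂a₂₁/(a₁₁a₂₂) = (6)·(-3) / ((-4)·(5)) = 0.900000
ρ = √|0.900000| = √0.900000 = 0.9487
ρ < 1, so Jacobi converges

0.9487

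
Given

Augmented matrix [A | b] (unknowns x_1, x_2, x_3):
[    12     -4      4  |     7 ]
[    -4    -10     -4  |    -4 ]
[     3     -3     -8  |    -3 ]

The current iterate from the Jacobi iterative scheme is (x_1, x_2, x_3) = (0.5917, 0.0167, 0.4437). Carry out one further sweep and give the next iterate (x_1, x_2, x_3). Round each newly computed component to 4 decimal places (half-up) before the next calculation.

One sweep:
  x_1 = (7 - (-4)·0.0167 - (4)·0.4437) / (12) = 0.4410
  x_2 = (-4 - (-4)·0.5917 - (-4)·0.4437) / (-10) = -0.0142
  x_3 = (-3 - (3)·0.5917 - (-3)·0.0167) / (-8) = 0.5906

(0.4410, -0.0142, 0.5906)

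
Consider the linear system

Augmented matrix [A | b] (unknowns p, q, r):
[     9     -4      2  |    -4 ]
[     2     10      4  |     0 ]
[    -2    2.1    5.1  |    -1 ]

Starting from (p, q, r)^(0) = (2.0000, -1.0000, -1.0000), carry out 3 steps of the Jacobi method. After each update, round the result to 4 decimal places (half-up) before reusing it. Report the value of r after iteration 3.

Iteration 1:
  p = (-4 - (-4)·-1.0000 - (2)·-1.0000) / (9) = -0.6667
  q = (0 - (2)·2.0000 - (4)·-1.0000) / (10) = 0.0000
  r = (-1 - (-2)·2.0000 - (2.1)·-1.0000) / (5.1) = 1.0000
Iteration 2:
  p = (-4 - (-4)·0.0000 - (2)·1.0000) / (9) = -0.6667
  q = (0 - (2)·-0.6667 - (4)·1.0000) / (10) = -0.2667
  r = (-1 - (-2)·-0.6667 - (2.1)·0.0000) / (5.1) = -0.4575
Iteration 3:
  p = (-4 - (-4)·-0.2667 - (2)·-0.4575) / (9) = -0.4613
  q = (0 - (2)·-0.6667 - (4)·-0.4575) / (10) = 0.3163
  r = (-1 - (-2)·-0.6667 - (2.1)·-0.2667) / (5.1) = -0.3477

-0.3477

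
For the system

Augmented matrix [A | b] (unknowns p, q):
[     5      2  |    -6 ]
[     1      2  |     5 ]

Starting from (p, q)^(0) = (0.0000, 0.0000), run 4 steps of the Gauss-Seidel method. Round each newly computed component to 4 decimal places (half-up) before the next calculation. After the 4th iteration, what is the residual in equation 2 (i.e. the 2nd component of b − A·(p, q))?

Iteration 1:
  p = (-6 - (2)·0.0000) / (5) = -1.2000
  q = (5 - (1)·-1.2000) / (2) = 3.1000
Iteration 2:
  p = (-6 - (2)·3.1000) / (5) = -2.4400
  q = (5 - (1)·-2.4400) / (2) = 3.7200
Iteration 3:
  p = (-6 - (2)·3.7200) / (5) = -2.6880
  q = (5 - (1)·-2.6880) / (2) = 3.8440
Iteration 4:
  p = (-6 - (2)·3.8440) / (5) = -2.7376
  q = (5 - (1)·-2.7376) / (2) = 3.8688
Residual b − A·x = (-0.0496, 0.0000)

0.0000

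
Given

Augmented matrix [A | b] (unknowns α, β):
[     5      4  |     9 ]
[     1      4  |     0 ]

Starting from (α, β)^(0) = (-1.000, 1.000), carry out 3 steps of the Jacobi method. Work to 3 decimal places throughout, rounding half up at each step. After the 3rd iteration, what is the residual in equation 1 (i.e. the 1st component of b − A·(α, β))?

0.600

Iteration 1:
  α = (9 - (4)·1.000) / (5) = 1.000
  β = (0 - (1)·-1.000) / (4) = 0.250
Iteration 2:
  α = (9 - (4)·0.250) / (5) = 1.600
  β = (0 - (1)·1.000) / (4) = -0.250
Iteration 3:
  α = (9 - (4)·-0.250) / (5) = 2.000
  β = (0 - (1)·1.600) / (4) = -0.400
Residual b − A·x = (0.600, -0.400)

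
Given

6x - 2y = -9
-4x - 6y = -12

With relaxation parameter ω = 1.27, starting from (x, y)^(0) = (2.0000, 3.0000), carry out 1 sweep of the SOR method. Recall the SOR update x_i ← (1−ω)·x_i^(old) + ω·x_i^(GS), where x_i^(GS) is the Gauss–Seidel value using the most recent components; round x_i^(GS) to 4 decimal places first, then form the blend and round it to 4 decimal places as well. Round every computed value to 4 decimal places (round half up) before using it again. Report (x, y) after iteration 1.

Iteration 1:
  x: GS value = (-9 - (-2)·3.0000) / (6) = -0.5000;  x ← (1−ω)·2.0000 + ω·-0.5000 = -1.1750
  y: GS value = (-12 - (-4)·-1.1750) / (-6) = 2.7833;  y ← (1−ω)·3.0000 + ω·2.7833 = 2.7248

(-1.1750, 2.7248)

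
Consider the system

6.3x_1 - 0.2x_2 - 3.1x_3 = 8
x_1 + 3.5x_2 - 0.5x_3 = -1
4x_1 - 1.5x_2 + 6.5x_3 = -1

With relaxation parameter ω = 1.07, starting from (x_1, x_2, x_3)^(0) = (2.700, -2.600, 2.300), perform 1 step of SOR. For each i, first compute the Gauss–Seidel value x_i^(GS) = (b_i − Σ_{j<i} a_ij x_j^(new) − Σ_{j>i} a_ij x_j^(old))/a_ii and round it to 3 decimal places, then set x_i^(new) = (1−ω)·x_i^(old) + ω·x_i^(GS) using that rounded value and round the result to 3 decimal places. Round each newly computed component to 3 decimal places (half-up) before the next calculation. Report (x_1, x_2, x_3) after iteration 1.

Iteration 1:
  x_1: GS value = (8 - (-0.2)·-2.600 - (-3.1)·2.300) / (6.3) = 2.319;  x_1 ← (1−ω)·2.700 + ω·2.319 = 2.292
  x_2: GS value = (-1 - (1)·2.292 - (-0.5)·2.300) / (3.5) = -0.612;  x_2 ← (1−ω)·-2.600 + ω·-0.612 = -0.473
  x_3: GS value = (-1 - (4)·2.292 - (-1.5)·-0.473) / (6.5) = -1.673;  x_3 ← (1−ω)·2.300 + ω·-1.673 = -1.951

(2.292, -0.473, -1.951)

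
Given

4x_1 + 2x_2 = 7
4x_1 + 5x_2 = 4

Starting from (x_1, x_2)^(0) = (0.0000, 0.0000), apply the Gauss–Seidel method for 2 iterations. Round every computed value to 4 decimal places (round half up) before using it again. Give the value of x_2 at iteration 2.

Iteration 1:
  x_1 = (7 - (2)·0.0000) / (4) = 1.7500
  x_2 = (4 - (4)·1.7500) / (5) = -0.6000
Iteration 2:
  x_1 = (7 - (2)·-0.6000) / (4) = 2.0500
  x_2 = (4 - (4)·2.0500) / (5) = -0.8400

-0.8400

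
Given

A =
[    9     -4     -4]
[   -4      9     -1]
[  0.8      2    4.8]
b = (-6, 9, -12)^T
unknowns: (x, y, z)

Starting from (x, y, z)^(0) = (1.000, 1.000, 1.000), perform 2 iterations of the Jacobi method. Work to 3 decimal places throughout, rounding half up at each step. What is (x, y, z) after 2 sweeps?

(-1.345, 0.756, -3.185)

Iteration 1:
  x = (-6 - (-4)·1.000 - (-4)·1.000) / (9) = 0.222
  y = (9 - (-4)·1.000 - (-1)·1.000) / (9) = 1.556
  z = (-12 - (0.8)·1.000 - (2)·1.000) / (4.8) = -3.083
Iteration 2:
  x = (-6 - (-4)·1.556 - (-4)·-3.083) / (9) = -1.345
  y = (9 - (-4)·0.222 - (-1)·-3.083) / (9) = 0.756
  z = (-12 - (0.8)·0.222 - (2)·1.556) / (4.8) = -3.185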